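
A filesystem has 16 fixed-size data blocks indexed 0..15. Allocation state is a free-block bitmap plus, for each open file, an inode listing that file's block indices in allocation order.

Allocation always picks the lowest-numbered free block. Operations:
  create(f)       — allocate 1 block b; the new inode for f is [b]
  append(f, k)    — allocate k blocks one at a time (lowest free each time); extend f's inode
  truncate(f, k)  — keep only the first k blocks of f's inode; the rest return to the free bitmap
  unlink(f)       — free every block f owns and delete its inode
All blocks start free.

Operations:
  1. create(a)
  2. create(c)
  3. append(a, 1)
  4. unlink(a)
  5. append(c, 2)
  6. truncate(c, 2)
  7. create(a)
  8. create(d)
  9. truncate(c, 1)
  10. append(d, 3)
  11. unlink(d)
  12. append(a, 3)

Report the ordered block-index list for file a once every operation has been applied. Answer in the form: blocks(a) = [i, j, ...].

  1. create(a)  ⇒  F...............  {a→[0]}
  2. create(c)  ⇒  FF..............  {a→[0]; c→[1]}
  3. append(a, 1)  ⇒  FFF.............  {a→[0, 2]; c→[1]}
  4. unlink(a)  ⇒  .F..............  {c→[1]}
  5. append(c, 2)  ⇒  FFF.............  {c→[1, 0, 2]}
  6. truncate(c, 2)  ⇒  FF..............  {c→[1, 0]}
  7. create(a)  ⇒  FFF.............  {a→[2]; c→[1, 0]}
  8. create(d)  ⇒  FFFF............  {a→[2]; c→[1, 0]; d→[3]}
  9. truncate(c, 1)  ⇒  .FFF............  {a→[2]; c→[1]; d→[3]}
  10. append(d, 3)  ⇒  FFFFFF..........  {a→[2]; c→[1]; d→[3, 0, 4, 5]}
  11. unlink(d)  ⇒  .FF.............  {a→[2]; c→[1]}
  12. append(a, 3)  ⇒  FFFFF...........  {a→[2, 0, 3, 4]; c→[1]}

blocks(a) = [2, 0, 3, 4]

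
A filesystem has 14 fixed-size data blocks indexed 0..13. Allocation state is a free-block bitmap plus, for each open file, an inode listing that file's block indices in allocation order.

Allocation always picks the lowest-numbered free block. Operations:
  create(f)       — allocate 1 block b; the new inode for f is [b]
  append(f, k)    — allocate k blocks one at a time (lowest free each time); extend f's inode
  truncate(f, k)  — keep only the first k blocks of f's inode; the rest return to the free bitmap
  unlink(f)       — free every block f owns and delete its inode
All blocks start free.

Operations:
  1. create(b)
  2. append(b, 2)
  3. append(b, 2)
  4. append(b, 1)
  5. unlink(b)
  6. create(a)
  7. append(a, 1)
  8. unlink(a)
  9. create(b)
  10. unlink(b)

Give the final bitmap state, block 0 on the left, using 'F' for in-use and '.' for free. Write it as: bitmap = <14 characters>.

bitmap = ..............

[1] create(b) — b=0 (map F.............)
[2] append(b, 2) — b=0,1,2 (map FFF...........)
[3] append(b, 2) — b=0,1,2,3,4 (map FFFFF.........)
[4] append(b, 1) — b=0,1,2,3,4,5 (map FFFFFF........)
[5] unlink(b) —  (map ..............)
[6] create(a) — a=0 (map F.............)
[7] append(a, 1) — a=0,1 (map FF............)
[8] unlink(a) —  (map ..............)
[9] create(b) — b=0 (map F.............)
[10] unlink(b) —  (map ..............)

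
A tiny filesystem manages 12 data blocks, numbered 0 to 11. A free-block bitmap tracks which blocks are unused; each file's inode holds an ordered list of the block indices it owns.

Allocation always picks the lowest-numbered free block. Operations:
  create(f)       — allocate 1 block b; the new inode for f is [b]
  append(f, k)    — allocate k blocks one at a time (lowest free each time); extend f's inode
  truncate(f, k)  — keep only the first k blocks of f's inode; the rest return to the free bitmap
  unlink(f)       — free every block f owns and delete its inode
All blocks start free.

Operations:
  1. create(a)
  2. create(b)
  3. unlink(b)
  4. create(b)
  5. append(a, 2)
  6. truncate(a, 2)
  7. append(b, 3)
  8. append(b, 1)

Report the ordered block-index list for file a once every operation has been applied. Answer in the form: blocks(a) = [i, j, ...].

create(a): bitmap=F........... | a=[0]
create(b): bitmap=FF.......... | a=[0] b=[1]
unlink(b): bitmap=F........... | a=[0]
create(b): bitmap=FF.......... | a=[0] b=[1]
append(a, 2): bitmap=FFFF........ | a=[0, 2, 3] b=[1]
truncate(a, 2): bitmap=FFF......... | a=[0, 2] b=[1]
append(b, 3): bitmap=FFFFFF...... | a=[0, 2] b=[1, 3, 4, 5]
append(b, 1): bitmap=FFFFFFF..... | a=[0, 2] b=[1, 3, 4, 5, 6]

blocks(a) = [0, 2]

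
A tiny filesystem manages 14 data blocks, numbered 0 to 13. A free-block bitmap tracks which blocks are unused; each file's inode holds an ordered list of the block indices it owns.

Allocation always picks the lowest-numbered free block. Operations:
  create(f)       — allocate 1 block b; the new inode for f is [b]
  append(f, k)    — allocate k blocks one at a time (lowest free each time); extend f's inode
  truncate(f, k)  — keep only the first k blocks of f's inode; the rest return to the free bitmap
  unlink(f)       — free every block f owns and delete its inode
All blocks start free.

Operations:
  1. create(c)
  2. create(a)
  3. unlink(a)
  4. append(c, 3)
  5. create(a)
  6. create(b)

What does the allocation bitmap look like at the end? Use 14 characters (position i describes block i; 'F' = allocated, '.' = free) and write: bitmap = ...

bitmap = FFFFFF........

  1. create(c)  ⇒  F.............  {c→[0]}
  2. create(a)  ⇒  FF............  {a→[1]; c→[0]}
  3. unlink(a)  ⇒  F.............  {c→[0]}
  4. append(c, 3)  ⇒  FFFF..........  {c→[0, 1, 2, 3]}
  5. create(a)  ⇒  FFFFF.........  {a→[4]; c→[0, 1, 2, 3]}
  6. create(b)  ⇒  FFFFFF........  {a→[4]; b→[5]; c→[0, 1, 2, 3]}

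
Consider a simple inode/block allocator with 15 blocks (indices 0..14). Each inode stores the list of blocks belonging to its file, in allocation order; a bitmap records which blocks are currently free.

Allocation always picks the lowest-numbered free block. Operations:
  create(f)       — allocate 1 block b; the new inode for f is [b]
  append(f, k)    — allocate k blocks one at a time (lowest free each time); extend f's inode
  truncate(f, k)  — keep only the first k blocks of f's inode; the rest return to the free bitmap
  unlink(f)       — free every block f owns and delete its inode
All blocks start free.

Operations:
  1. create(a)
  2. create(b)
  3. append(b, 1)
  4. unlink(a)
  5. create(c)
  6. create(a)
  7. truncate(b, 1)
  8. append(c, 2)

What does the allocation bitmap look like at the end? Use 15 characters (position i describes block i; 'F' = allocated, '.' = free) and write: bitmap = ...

after create(a) → a:[0]  free=[F..............]
after create(b) → a:[0], b:[1]  free=[FF.............]
after append(b, 1) → a:[0], b:[1, 2]  free=[FFF............]
after unlink(a) → b:[1, 2]  free=[.FF............]
after create(c) → b:[1, 2], c:[0]  free=[FFF............]
after create(a) → a:[3], b:[1, 2], c:[0]  free=[FFFF...........]
after truncate(b, 1) → a:[3], b:[1], c:[0]  free=[FF.F...........]
after append(c, 2) → a:[3], b:[1], c:[0, 2, 4]  free=[FFFFF..........]

bitmap = FFFFF..........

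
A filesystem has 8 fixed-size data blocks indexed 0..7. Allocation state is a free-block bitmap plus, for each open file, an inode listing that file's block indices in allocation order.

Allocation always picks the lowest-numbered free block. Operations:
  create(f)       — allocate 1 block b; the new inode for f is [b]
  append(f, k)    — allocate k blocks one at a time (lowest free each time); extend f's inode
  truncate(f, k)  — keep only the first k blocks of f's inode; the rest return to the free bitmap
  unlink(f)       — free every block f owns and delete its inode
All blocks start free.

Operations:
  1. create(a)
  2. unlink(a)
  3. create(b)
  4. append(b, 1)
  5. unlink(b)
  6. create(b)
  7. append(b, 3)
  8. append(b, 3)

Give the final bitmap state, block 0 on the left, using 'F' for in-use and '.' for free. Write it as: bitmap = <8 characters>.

bitmap = FFFFFFF.

create(a): bitmap=F....... | a=[0]
unlink(a): bitmap=........ | 
create(b): bitmap=F....... | b=[0]
append(b, 1): bitmap=FF...... | b=[0, 1]
unlink(b): bitmap=........ | 
create(b): bitmap=F....... | b=[0]
append(b, 3): bitmap=FFFF.... | b=[0, 1, 2, 3]
append(b, 3): bitmap=FFFFFFF. | b=[0, 1, 2, 3, 4, 5, 6]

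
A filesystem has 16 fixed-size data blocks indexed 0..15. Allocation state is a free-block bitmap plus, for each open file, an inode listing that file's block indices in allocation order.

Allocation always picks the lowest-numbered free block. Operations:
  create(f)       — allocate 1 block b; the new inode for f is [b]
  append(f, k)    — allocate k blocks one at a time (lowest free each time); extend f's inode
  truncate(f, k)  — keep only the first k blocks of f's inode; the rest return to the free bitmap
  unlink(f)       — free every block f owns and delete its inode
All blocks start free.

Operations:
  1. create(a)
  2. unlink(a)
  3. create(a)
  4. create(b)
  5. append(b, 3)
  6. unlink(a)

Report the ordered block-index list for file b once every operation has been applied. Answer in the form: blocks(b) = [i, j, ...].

blocks(b) = [1, 2, 3, 4]

create(a): bitmap=F............... | a=[0]
unlink(a): bitmap=................ | 
create(a): bitmap=F............... | a=[0]
create(b): bitmap=FF.............. | a=[0] b=[1]
append(b, 3): bitmap=FFFFF........... | a=[0] b=[1, 2, 3, 4]
unlink(a): bitmap=.FFFF........... | b=[1, 2, 3, 4]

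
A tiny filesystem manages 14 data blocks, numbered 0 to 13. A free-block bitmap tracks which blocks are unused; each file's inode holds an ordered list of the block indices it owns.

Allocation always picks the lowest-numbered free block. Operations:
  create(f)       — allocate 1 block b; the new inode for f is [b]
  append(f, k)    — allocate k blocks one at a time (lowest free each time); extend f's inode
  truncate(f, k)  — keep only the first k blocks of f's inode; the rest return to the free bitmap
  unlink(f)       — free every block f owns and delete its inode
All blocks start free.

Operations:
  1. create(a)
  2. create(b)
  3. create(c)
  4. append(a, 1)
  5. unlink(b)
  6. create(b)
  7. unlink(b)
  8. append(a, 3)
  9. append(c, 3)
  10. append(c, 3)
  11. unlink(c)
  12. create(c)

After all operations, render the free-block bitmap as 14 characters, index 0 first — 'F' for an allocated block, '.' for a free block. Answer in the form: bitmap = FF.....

bitmap = FFFFFF........

[1] create(a) — a=0 (map F.............)
[2] create(b) — a=0 b=1 (map FF............)
[3] create(c) — a=0 b=1 c=2 (map FFF...........)
[4] append(a, 1) — a=0,3 b=1 c=2 (map FFFF..........)
[5] unlink(b) — a=0,3 c=2 (map F.FF..........)
[6] create(b) — a=0,3 b=1 c=2 (map FFFF..........)
[7] unlink(b) — a=0,3 c=2 (map F.FF..........)
[8] append(a, 3) — a=0,3,1,4,5 c=2 (map FFFFFF........)
[9] append(c, 3) — a=0,3,1,4,5 c=2,6,7,8 (map FFFFFFFFF.....)
[10] append(c, 3) — a=0,3,1,4,5 c=2,6,7,8,9,10,11 (map FFFFFFFFFFFF..)
[11] unlink(c) — a=0,3,1,4,5 (map FF.FFF........)
[12] create(c) — a=0,3,1,4,5 c=2 (map FFFFFF........)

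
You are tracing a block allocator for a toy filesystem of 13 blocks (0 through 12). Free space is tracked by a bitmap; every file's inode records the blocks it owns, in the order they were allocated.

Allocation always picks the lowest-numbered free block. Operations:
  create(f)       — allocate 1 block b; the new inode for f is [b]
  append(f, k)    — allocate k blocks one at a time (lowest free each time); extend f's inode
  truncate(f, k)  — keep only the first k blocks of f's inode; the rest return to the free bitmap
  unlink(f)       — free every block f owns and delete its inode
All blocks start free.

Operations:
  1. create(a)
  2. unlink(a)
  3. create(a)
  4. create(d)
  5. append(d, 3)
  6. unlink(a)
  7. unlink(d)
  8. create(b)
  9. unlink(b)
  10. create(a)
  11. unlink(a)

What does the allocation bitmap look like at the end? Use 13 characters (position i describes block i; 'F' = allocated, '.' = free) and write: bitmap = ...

after create(a) → a:[0]  free=[F............]
after unlink(a) →   free=[.............]
after create(a) → a:[0]  free=[F............]
after create(d) → a:[0], d:[1]  free=[FF...........]
after append(d, 3) → a:[0], d:[1, 2, 3, 4]  free=[FFFFF........]
after unlink(a) → d:[1, 2, 3, 4]  free=[.FFFF........]
after unlink(d) →   free=[.............]
after create(b) → b:[0]  free=[F............]
after unlink(b) →   free=[.............]
after create(a) → a:[0]  free=[F............]
after unlink(a) →   free=[.............]

bitmap = .............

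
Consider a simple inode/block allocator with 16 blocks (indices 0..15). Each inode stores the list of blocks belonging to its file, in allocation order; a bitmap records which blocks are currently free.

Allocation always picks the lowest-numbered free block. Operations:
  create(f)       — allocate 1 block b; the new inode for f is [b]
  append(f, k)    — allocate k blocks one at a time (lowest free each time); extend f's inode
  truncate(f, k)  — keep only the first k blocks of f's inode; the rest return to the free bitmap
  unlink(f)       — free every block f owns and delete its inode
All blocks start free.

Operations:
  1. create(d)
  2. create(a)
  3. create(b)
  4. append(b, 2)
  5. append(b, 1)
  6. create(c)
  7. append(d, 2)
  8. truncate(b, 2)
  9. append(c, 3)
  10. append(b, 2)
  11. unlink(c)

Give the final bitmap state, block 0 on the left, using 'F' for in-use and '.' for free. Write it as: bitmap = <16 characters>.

after create(d) → d:[0]  free=[F...............]
after create(a) → a:[1], d:[0]  free=[FF..............]
after create(b) → a:[1], b:[2], d:[0]  free=[FFF.............]
after append(b, 2) → a:[1], b:[2, 3, 4], d:[0]  free=[FFFFF...........]
after append(b, 1) → a:[1], b:[2, 3, 4, 5], d:[0]  free=[FFFFFF..........]
after create(c) → a:[1], b:[2, 3, 4, 5], c:[6], d:[0]  free=[FFFFFFF.........]
after append(d, 2) → a:[1], b:[2, 3, 4, 5], c:[6], d:[0, 7, 8]  free=[FFFFFFFFF.......]
after truncate(b, 2) → a:[1], b:[2, 3], c:[6], d:[0, 7, 8]  free=[FFFF..FFF.......]
after append(c, 3) → a:[1], b:[2, 3], c:[6, 4, 5, 9], d:[0, 7, 8]  free=[FFFFFFFFFF......]
after append(b, 2) → a:[1], b:[2, 3, 10, 11], c:[6, 4, 5, 9], d:[0, 7, 8]  free=[FFFFFFFFFFFF....]
after unlink(c) → a:[1], b:[2, 3, 10, 11], d:[0, 7, 8]  free=[FFFF...FF.FF....]

bitmap = FFFF...FF.FF....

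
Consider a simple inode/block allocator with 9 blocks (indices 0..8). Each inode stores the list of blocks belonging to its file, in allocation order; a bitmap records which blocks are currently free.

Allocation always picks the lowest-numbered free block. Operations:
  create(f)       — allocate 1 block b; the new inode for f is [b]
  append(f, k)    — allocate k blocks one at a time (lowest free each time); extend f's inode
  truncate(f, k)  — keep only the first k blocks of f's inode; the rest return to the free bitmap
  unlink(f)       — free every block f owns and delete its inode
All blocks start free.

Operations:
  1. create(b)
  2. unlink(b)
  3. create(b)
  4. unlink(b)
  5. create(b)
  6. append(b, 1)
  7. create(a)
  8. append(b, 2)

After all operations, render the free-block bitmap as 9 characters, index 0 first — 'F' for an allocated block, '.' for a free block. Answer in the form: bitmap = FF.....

after create(b) → b:[0]  free=[F........]
after unlink(b) →   free=[.........]
after create(b) → b:[0]  free=[F........]
after unlink(b) →   free=[.........]
after create(b) → b:[0]  free=[F........]
after append(b, 1) → b:[0, 1]  free=[FF.......]
after create(a) → a:[2], b:[0, 1]  free=[FFF......]
after append(b, 2) → a:[2], b:[0, 1, 3, 4]  free=[FFFFF....]

bitmap = FFFFF....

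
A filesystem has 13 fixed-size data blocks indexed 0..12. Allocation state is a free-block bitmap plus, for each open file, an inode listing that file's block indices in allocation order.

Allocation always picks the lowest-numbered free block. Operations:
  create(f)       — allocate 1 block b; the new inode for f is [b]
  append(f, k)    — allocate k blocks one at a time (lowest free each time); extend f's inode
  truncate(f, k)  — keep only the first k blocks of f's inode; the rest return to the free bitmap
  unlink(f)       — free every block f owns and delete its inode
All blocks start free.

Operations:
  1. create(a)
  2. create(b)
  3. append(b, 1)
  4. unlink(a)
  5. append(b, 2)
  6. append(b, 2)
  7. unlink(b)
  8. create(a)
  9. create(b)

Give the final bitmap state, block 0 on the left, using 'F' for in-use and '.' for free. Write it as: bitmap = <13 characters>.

bitmap = FF...........

[1] create(a) — a=0 (map F............)
[2] create(b) — a=0 b=1 (map FF...........)
[3] append(b, 1) — a=0 b=1,2 (map FFF..........)
[4] unlink(a) — b=1,2 (map .FF..........)
[5] append(b, 2) — b=1,2,0,3 (map FFFF.........)
[6] append(b, 2) — b=1,2,0,3,4,5 (map FFFFFF.......)
[7] unlink(b) —  (map .............)
[8] create(a) — a=0 (map F............)
[9] create(b) — a=0 b=1 (map FF...........)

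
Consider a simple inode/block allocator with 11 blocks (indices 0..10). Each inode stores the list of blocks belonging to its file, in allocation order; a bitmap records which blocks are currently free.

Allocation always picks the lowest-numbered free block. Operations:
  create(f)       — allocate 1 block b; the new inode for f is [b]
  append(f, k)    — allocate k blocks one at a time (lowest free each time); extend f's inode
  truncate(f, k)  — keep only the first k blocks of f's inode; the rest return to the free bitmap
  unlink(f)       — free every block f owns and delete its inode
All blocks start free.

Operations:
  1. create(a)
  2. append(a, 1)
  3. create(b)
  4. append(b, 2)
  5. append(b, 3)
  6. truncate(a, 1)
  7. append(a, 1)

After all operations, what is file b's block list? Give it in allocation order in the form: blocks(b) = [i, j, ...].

blocks(b) = [2, 3, 4, 5, 6, 7]

  1. create(a)  ⇒  F..........  {a→[0]}
  2. append(a, 1)  ⇒  FF.........  {a→[0, 1]}
  3. create(b)  ⇒  FFF........  {a→[0, 1]; b→[2]}
  4. append(b, 2)  ⇒  FFFFF......  {a→[0, 1]; b→[2, 3, 4]}
  5. append(b, 3)  ⇒  FFFFFFFF...  {a→[0, 1]; b→[2, 3, 4, 5, 6, 7]}
  6. truncate(a, 1)  ⇒  F.FFFFFF...  {a→[0]; b→[2, 3, 4, 5, 6, 7]}
  7. append(a, 1)  ⇒  FFFFFFFF...  {a→[0, 1]; b→[2, 3, 4, 5, 6, 7]}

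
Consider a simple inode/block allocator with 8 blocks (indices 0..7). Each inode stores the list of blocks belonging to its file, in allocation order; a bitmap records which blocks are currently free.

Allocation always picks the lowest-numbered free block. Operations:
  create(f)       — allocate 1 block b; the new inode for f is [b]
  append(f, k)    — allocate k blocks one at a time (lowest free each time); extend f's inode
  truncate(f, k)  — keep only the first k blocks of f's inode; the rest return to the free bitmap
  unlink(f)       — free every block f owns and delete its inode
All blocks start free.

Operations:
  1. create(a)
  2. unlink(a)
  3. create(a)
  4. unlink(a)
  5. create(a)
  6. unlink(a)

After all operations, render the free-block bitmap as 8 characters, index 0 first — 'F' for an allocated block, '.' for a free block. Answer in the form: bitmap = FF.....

create(a): bitmap=F....... | a=[0]
unlink(a): bitmap=........ | 
create(a): bitmap=F....... | a=[0]
unlink(a): bitmap=........ | 
create(a): bitmap=F....... | a=[0]
unlink(a): bitmap=........ | 

bitmap = ........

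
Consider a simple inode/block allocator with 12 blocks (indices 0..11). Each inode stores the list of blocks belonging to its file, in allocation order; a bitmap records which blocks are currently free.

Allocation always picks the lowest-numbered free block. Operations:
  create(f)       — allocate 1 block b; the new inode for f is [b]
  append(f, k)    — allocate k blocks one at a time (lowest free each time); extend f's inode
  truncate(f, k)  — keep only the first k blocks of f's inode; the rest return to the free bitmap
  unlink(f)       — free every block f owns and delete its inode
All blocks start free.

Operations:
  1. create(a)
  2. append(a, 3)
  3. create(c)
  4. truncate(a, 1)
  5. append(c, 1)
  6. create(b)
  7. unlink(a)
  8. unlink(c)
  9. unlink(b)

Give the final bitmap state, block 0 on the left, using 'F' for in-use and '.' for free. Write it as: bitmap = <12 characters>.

  1. create(a)  ⇒  F...........  {a→[0]}
  2. append(a, 3)  ⇒  FFFF........  {a→[0, 1, 2, 3]}
  3. create(c)  ⇒  FFFFF.......  {a→[0, 1, 2, 3]; c→[4]}
  4. truncate(a, 1)  ⇒  F...F.......  {a→[0]; c→[4]}
  5. append(c, 1)  ⇒  FF..F.......  {a→[0]; c→[4, 1]}
  6. create(b)  ⇒  FFF.F.......  {a→[0]; b→[2]; c→[4, 1]}
  7. unlink(a)  ⇒  .FF.F.......  {b→[2]; c→[4, 1]}
  8. unlink(c)  ⇒  ..F.........  {b→[2]}
  9. unlink(b)  ⇒  ............  {}

bitmap = ............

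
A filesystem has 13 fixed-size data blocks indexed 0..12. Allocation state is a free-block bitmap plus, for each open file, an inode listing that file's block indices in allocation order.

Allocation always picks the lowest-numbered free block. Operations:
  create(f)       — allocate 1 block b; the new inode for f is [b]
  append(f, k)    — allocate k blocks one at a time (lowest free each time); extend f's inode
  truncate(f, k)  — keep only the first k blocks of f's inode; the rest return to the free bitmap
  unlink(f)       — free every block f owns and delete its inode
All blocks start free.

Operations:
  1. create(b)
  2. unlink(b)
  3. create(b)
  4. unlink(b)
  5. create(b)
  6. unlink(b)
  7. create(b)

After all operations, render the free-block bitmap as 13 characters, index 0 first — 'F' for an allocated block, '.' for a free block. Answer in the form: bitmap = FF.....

bitmap = F............

  1. create(b)  ⇒  F............  {b→[0]}
  2. unlink(b)  ⇒  .............  {}
  3. create(b)  ⇒  F............  {b→[0]}
  4. unlink(b)  ⇒  .............  {}
  5. create(b)  ⇒  F............  {b→[0]}
  6. unlink(b)  ⇒  .............  {}
  7. create(b)  ⇒  F............  {b→[0]}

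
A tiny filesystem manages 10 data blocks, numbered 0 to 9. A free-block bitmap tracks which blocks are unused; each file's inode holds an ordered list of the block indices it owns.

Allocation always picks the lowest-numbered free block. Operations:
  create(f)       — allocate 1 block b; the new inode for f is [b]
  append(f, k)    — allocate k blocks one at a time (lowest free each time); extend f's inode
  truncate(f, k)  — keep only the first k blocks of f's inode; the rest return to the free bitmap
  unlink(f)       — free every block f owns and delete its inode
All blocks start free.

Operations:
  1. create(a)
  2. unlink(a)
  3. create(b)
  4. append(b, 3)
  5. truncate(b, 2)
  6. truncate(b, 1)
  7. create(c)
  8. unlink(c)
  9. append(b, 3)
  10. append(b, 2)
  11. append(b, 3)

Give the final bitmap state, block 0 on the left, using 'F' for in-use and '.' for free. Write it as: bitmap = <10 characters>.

bitmap = FFFFFFFFF.

  1. create(a)  ⇒  F.........  {a→[0]}
  2. unlink(a)  ⇒  ..........  {}
  3. create(b)  ⇒  F.........  {b→[0]}
  4. append(b, 3)  ⇒  FFFF......  {b→[0, 1, 2, 3]}
  5. truncate(b, 2)  ⇒  FF........  {b→[0, 1]}
  6. truncate(b, 1)  ⇒  F.........  {b→[0]}
  7. create(c)  ⇒  FF........  {b→[0]; c→[1]}
  8. unlink(c)  ⇒  F.........  {b→[0]}
  9. append(b, 3)  ⇒  FFFF......  {b→[0, 1, 2, 3]}
  10. append(b, 2)  ⇒  FFFFFF....  {b→[0, 1, 2, 3, 4, 5]}
  11. append(b, 3)  ⇒  FFFFFFFFF.  {b→[0, 1, 2, 3, 4, 5, 6, 7, 8]}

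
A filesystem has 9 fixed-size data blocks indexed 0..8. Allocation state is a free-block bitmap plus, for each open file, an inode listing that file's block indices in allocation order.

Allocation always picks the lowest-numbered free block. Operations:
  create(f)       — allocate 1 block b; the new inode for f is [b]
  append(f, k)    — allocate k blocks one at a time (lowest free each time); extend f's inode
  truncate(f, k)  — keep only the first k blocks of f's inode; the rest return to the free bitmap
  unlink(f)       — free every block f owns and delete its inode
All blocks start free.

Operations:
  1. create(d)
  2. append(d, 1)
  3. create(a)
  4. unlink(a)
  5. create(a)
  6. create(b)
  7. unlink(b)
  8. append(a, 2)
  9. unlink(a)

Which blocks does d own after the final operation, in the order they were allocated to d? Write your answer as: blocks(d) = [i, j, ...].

blocks(d) = [0, 1]

after create(d) → d:[0]  free=[F........]
after append(d, 1) → d:[0, 1]  free=[FF.......]
after create(a) → a:[2], d:[0, 1]  free=[FFF......]
after unlink(a) → d:[0, 1]  free=[FF.......]
after create(a) → a:[2], d:[0, 1]  free=[FFF......]
after create(b) → a:[2], b:[3], d:[0, 1]  free=[FFFF.....]
after unlink(b) → a:[2], d:[0, 1]  free=[FFF......]
after append(a, 2) → a:[2, 3, 4], d:[0, 1]  free=[FFFFF....]
after unlink(a) → d:[0, 1]  free=[FF.......]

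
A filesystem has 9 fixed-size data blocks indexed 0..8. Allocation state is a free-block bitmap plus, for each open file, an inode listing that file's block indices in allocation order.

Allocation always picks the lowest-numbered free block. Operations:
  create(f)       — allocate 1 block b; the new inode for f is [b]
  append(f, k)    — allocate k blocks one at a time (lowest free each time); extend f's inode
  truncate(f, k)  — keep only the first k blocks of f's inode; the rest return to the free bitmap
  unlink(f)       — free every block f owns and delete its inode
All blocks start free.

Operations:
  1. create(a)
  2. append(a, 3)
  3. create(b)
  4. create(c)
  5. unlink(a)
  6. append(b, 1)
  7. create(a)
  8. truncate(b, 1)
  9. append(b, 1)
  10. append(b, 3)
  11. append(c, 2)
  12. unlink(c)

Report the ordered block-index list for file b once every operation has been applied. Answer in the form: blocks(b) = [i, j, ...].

blocks(b) = [4, 0, 2, 3, 6]

[1] create(a) — a=0 (map F........)
[2] append(a, 3) — a=0,1,2,3 (map FFFF.....)
[3] create(b) — a=0,1,2,3 b=4 (map FFFFF....)
[4] create(c) — a=0,1,2,3 b=4 c=5 (map FFFFFF...)
[5] unlink(a) — b=4 c=5 (map ....FF...)
[6] append(b, 1) — b=4,0 c=5 (map F...FF...)
[7] create(a) — a=1 b=4,0 c=5 (map FF..FF...)
[8] truncate(b, 1) — a=1 b=4 c=5 (map .F..FF...)
[9] append(b, 1) — a=1 b=4,0 c=5 (map FF..FF...)
[10] append(b, 3) — a=1 b=4,0,2,3,6 c=5 (map FFFFFFF..)
[11] append(c, 2) — a=1 b=4,0,2,3,6 c=5,7,8 (map FFFFFFFFF)
[12] unlink(c) — a=1 b=4,0,2,3,6 (map FFFFF.F..)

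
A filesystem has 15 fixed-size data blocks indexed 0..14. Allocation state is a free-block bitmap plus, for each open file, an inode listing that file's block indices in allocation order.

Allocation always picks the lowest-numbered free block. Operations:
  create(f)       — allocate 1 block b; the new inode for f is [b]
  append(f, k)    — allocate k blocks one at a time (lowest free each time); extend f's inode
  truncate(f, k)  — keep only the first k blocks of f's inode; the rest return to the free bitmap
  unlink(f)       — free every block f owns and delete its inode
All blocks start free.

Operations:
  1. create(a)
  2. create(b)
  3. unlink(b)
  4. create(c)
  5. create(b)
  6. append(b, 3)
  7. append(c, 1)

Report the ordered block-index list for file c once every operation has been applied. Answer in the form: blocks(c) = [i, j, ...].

blocks(c) = [1, 6]

after create(a) → a:[0]  free=[F..............]
after create(b) → a:[0], b:[1]  free=[FF.............]
after unlink(b) → a:[0]  free=[F..............]
after create(c) → a:[0], c:[1]  free=[FF.............]
after create(b) → a:[0], b:[2], c:[1]  free=[FFF............]
after append(b, 3) → a:[0], b:[2, 3, 4, 5], c:[1]  free=[FFFFFF.........]
after append(c, 1) → a:[0], b:[2, 3, 4, 5], c:[1, 6]  free=[FFFFFFF........]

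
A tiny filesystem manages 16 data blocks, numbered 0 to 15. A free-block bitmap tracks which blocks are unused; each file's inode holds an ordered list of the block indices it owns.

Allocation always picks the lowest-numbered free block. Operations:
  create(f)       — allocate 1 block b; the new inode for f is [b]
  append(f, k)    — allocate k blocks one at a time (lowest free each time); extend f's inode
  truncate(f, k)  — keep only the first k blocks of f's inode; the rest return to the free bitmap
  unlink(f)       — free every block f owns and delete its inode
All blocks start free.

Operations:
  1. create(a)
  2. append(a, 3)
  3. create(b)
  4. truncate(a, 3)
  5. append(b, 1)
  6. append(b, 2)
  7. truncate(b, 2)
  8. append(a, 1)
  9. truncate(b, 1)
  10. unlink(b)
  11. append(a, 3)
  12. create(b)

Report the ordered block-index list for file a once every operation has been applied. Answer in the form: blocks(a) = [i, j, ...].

create(a): bitmap=F............... | a=[0]
append(a, 3): bitmap=FFFF............ | a=[0, 1, 2, 3]
create(b): bitmap=FFFFF........... | a=[0, 1, 2, 3] b=[4]
truncate(a, 3): bitmap=FFF.F........... | a=[0, 1, 2] b=[4]
append(b, 1): bitmap=FFFFF........... | a=[0, 1, 2] b=[4, 3]
append(b, 2): bitmap=FFFFFFF......... | a=[0, 1, 2] b=[4, 3, 5, 6]
truncate(b, 2): bitmap=FFFFF........... | a=[0, 1, 2] b=[4, 3]
append(a, 1): bitmap=FFFFFF.......... | a=[0, 1, 2, 5] b=[4, 3]
truncate(b, 1): bitmap=FFF.FF.......... | a=[0, 1, 2, 5] b=[4]
unlink(b): bitmap=FFF..F.......... | a=[0, 1, 2, 5]
append(a, 3): bitmap=FFFFFFF......... | a=[0, 1, 2, 5, 3, 4, 6]
create(b): bitmap=FFFFFFFF........ | a=[0, 1, 2, 5, 3, 4, 6] b=[7]

blocks(a) = [0, 1, 2, 5, 3, 4, 6]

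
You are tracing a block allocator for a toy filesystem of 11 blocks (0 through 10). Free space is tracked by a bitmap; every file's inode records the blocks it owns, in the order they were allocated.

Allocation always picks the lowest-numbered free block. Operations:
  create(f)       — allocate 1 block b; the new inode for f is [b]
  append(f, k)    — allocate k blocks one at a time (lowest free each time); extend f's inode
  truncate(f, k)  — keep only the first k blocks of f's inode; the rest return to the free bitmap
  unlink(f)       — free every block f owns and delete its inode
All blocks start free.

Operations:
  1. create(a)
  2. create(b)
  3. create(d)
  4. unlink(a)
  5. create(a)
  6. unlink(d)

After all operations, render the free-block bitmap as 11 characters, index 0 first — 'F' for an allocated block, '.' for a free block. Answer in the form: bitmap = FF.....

[1] create(a) — a=0 (map F..........)
[2] create(b) — a=0 b=1 (map FF.........)
[3] create(d) — a=0 b=1 d=2 (map FFF........)
[4] unlink(a) — b=1 d=2 (map .FF........)
[5] create(a) — a=0 b=1 d=2 (map FFF........)
[6] unlink(d) — a=0 b=1 (map FF.........)

bitmap = FF.........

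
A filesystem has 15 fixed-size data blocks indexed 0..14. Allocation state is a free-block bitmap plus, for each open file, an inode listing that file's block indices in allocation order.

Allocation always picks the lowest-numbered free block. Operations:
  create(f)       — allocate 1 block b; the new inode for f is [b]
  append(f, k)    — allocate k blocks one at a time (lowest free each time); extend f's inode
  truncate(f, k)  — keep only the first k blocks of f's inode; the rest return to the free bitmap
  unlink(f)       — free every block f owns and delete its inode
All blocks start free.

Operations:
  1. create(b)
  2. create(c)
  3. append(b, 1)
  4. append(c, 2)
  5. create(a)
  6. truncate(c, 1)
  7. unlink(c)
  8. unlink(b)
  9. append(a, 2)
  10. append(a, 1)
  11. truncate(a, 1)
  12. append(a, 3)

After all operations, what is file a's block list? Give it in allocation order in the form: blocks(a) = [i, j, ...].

after create(b) → b:[0]  free=[F..............]
after create(c) → b:[0], c:[1]  free=[FF.............]
after append(b, 1) → b:[0, 2], c:[1]  free=[FFF............]
after append(c, 2) → b:[0, 2], c:[1, 3, 4]  free=[FFFFF..........]
after create(a) → a:[5], b:[0, 2], c:[1, 3, 4]  free=[FFFFFF.........]
after truncate(c, 1) → a:[5], b:[0, 2], c:[1]  free=[FFF..F.........]
after unlink(c) → a:[5], b:[0, 2]  free=[F.F..F.........]
after unlink(b) → a:[5]  free=[.....F.........]
after append(a, 2) → a:[5, 0, 1]  free=[FF...F.........]
after append(a, 1) → a:[5, 0, 1, 2]  free=[FFF..F.........]
after truncate(a, 1) → a:[5]  free=[.....F.........]
after append(a, 3) → a:[5, 0, 1, 2]  free=[FFF..F.........]

blocks(a) = [5, 0, 1, 2]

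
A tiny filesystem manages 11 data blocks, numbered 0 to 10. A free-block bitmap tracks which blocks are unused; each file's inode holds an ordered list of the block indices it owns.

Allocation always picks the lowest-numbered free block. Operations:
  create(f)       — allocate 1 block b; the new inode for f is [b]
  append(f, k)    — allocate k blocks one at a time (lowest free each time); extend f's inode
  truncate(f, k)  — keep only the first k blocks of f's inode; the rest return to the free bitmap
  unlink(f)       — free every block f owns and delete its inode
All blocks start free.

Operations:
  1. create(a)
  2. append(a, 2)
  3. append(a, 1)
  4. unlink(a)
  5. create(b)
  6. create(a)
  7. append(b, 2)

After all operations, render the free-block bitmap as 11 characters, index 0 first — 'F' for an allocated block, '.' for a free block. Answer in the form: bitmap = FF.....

bitmap = FFFF.......

after create(a) → a:[0]  free=[F..........]
after append(a, 2) → a:[0, 1, 2]  free=[FFF........]
after append(a, 1) → a:[0, 1, 2, 3]  free=[FFFF.......]
after unlink(a) →   free=[...........]
after create(b) → b:[0]  free=[F..........]
after create(a) → a:[1], b:[0]  free=[FF.........]
after append(b, 2) → a:[1], b:[0, 2, 3]  free=[FFFF.......]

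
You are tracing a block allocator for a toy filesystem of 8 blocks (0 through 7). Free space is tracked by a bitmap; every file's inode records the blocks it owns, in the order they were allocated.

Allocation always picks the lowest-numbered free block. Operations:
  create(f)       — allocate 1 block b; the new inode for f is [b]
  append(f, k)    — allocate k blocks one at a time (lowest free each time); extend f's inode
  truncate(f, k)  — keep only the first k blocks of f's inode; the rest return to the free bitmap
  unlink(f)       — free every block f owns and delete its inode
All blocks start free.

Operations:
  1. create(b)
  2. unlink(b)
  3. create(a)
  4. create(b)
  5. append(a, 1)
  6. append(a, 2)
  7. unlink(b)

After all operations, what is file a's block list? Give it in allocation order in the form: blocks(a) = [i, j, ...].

blocks(a) = [0, 2, 3, 4]

create(b): bitmap=F....... | b=[0]
unlink(b): bitmap=........ | 
create(a): bitmap=F....... | a=[0]
create(b): bitmap=FF...... | a=[0] b=[1]
append(a, 1): bitmap=FFF..... | a=[0, 2] b=[1]
append(a, 2): bitmap=FFFFF... | a=[0, 2, 3, 4] b=[1]
unlink(b): bitmap=F.FFF... | a=[0, 2, 3, 4]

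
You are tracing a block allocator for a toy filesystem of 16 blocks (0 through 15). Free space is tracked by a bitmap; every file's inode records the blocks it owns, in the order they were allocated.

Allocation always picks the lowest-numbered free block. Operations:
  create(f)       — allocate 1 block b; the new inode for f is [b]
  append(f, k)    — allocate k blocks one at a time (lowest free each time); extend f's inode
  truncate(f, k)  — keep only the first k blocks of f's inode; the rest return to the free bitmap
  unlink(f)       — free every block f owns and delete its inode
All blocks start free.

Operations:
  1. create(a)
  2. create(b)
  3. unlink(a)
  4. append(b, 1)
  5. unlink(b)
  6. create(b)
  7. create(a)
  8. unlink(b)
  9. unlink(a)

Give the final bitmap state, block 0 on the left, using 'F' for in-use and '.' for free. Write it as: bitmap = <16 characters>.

after create(a) → a:[0]  free=[F...............]
after create(b) → a:[0], b:[1]  free=[FF..............]
after unlink(a) → b:[1]  free=[.F..............]
after append(b, 1) → b:[1, 0]  free=[FF..............]
after unlink(b) →   free=[................]
after create(b) → b:[0]  free=[F...............]
after create(a) → a:[1], b:[0]  free=[FF..............]
after unlink(b) → a:[1]  free=[.F..............]
after unlink(a) →   free=[................]

bitmap = ................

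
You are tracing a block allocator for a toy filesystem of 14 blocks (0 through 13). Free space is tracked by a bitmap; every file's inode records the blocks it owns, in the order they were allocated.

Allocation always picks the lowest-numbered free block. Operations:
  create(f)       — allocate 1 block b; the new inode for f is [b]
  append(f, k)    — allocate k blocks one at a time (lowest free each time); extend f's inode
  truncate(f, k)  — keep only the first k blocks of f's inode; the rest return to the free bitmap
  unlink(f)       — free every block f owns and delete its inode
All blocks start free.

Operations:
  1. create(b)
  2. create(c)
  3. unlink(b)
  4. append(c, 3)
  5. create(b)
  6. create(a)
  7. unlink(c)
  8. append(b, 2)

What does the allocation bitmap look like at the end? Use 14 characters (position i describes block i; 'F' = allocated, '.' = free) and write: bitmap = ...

[1] create(b) — b=0 (map F.............)
[2] create(c) — b=0 c=1 (map FF............)
[3] unlink(b) — c=1 (map .F............)
[4] append(c, 3) — c=1,0,2,3 (map FFFF..........)
[5] create(b) — b=4 c=1,0,2,3 (map FFFFF.........)
[6] create(a) — a=5 b=4 c=1,0,2,3 (map FFFFFF........)
[7] unlink(c) — a=5 b=4 (map ....FF........)
[8] append(b, 2) — a=5 b=4,0,1 (map FF..FF........)

bitmap = FF..FF........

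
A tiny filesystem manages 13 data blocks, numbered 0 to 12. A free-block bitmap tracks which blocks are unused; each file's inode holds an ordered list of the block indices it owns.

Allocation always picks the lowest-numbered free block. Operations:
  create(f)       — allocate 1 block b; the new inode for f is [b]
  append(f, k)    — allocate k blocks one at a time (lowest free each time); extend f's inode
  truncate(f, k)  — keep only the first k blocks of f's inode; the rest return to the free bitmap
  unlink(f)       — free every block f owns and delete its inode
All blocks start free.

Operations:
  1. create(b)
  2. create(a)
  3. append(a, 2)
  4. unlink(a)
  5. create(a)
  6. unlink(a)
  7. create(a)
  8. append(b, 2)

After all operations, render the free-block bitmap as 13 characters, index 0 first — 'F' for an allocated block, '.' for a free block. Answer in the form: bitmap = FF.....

after create(b) → b:[0]  free=[F............]
after create(a) → a:[1], b:[0]  free=[FF...........]
after append(a, 2) → a:[1, 2, 3], b:[0]  free=[FFFF.........]
after unlink(a) → b:[0]  free=[F............]
after create(a) → a:[1], b:[0]  free=[FF...........]
after unlink(a) → b:[0]  free=[F............]
after create(a) → a:[1], b:[0]  free=[FF...........]
after append(b, 2) → a:[1], b:[0, 2, 3]  free=[FFFF.........]

bitmap = FFFF.........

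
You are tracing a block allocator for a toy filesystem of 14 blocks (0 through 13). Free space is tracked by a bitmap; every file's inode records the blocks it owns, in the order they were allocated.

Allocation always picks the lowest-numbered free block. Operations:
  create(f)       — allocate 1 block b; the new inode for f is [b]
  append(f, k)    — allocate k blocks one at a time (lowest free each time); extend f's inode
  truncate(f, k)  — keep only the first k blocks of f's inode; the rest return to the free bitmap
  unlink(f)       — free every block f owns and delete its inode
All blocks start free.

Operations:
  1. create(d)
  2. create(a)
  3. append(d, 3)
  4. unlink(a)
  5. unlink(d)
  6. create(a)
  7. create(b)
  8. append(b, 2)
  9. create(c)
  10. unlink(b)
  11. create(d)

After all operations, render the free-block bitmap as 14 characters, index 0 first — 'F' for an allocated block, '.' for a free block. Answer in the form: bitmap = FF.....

  1. create(d)  ⇒  F.............  {d→[0]}
  2. create(a)  ⇒  FF............  {a→[1]; d→[0]}
  3. append(d, 3)  ⇒  FFFFF.........  {a→[1]; d→[0, 2, 3, 4]}
  4. unlink(a)  ⇒  F.FFF.........  {d→[0, 2, 3, 4]}
  5. unlink(d)  ⇒  ..............  {}
  6. create(a)  ⇒  F.............  {a→[0]}
  7. create(b)  ⇒  FF............  {a→[0]; b→[1]}
  8. append(b, 2)  ⇒  FFFF..........  {a→[0]; b→[1, 2, 3]}
  9. create(c)  ⇒  FFFFF.........  {a→[0]; b→[1, 2, 3]; c→[4]}
  10. unlink(b)  ⇒  F...F.........  {a→[0]; c→[4]}
  11. create(d)  ⇒  FF..F.........  {a→[0]; c→[4]; d→[1]}

bitmap = FF..F.........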